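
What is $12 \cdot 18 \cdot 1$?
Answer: $216$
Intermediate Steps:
$12 \cdot 18 \cdot 1 = 216 \cdot 1 = 216$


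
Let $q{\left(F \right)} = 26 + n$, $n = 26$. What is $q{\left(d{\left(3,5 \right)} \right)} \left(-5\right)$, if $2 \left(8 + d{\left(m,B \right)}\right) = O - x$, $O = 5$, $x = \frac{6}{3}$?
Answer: $-260$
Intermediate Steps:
$x = 2$ ($x = 6 \cdot \frac{1}{3} = 2$)
$d{\left(m,B \right)} = - \frac{13}{2}$ ($d{\left(m,B \right)} = -8 + \frac{5 - 2}{2} = -8 + \frac{1}{2} \cdot 3 = -8 + \frac{3}{2} = - \frac{13}{2}$)
$q{\left(F \right)} = 52$ ($q{\left(F \right)} = 26 + 26 = 52$)
$q{\left(d{\left(3,5 \right)} \right)} \left(-5\right) = 52 \left(-5\right) = -260$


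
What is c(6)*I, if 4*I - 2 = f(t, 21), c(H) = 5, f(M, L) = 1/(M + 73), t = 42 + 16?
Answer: 1315/524 ≈ 2.5095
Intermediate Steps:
t = 58
f(M, L) = 1/(73 + M)
I = 263/524 (I = 1/2 + 1/(4*(73 + 58)) = 1/2 + (1/4)/131 = 1/2 + (1/4)*(1/131) = 1/2 + 1/524 = 263/524 ≈ 0.50191)
c(6)*I = 5*(263/524) = 1315/524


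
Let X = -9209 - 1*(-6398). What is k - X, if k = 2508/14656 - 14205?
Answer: -41746989/3664 ≈ -11394.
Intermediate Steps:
k = -52046493/3664 (k = 2508*(1/14656) - 14205 = 627/3664 - 14205 = -52046493/3664 ≈ -14205.)
X = -2811 (X = -9209 + 6398 = -2811)
k - X = -52046493/3664 - 1*(-2811) = -52046493/3664 + 2811 = -41746989/3664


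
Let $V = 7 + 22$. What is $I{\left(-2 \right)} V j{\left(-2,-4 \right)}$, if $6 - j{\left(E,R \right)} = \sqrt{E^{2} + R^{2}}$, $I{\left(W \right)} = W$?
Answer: $-348 + 116 \sqrt{5} \approx -88.616$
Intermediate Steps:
$j{\left(E,R \right)} = 6 - \sqrt{E^{2} + R^{2}}$
$V = 29$
$I{\left(-2 \right)} V j{\left(-2,-4 \right)} = \left(-2\right) 29 \left(6 - \sqrt{\left(-2\right)^{2} + \left(-4\right)^{2}}\right) = - 58 \left(6 - \sqrt{4 + 16}\right) = - 58 \left(6 - \sqrt{20}\right) = - 58 \left(6 - 2 \sqrt{5}\right) = -348 + 116 \sqrt{5}$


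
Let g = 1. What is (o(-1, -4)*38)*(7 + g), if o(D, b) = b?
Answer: -1216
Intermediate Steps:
(o(-1, -4)*38)*(7 + g) = (-4*38)*(7 + 1) = -152*8 = -1216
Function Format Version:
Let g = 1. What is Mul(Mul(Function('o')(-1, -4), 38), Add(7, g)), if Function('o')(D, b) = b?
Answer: -1216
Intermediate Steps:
Mul(Mul(Function('o')(-1, -4), 38), Add(7, g)) = Mul(Mul(-4, 38), Add(7, 1)) = Mul(-152, 8) = -1216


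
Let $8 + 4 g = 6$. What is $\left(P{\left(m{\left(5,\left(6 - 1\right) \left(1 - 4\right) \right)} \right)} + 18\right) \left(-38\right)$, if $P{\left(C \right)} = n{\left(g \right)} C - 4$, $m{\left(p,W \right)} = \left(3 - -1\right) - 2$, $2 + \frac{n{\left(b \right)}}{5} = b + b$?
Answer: $608$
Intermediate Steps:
$g = - \frac{1}{2}$ ($g = -2 + \frac{1}{4} \cdot 6 = -2 + \frac{3}{2} = - \frac{1}{2} \approx -0.5$)
$n{\left(b \right)} = -10 + 10 b$ ($n{\left(b \right)} = -10 + 5 \left(b + b\right) = -10 + 5 \cdot 2 b = -10 + 10 b$)
$m{\left(p,W \right)} = 2$ ($m{\left(p,W \right)} = \left(3 + 1\right) - 2 = 4 - 2 = 2$)
$P{\left(C \right)} = -4 - 15 C$ ($P{\left(C \right)} = \left(-10 + 10 \left(- \frac{1}{2}\right)\right) C - 4 = \left(-10 - 5\right) C - 4 = - 15 C - 4 = -4 - 15 C$)
$\left(P{\left(m{\left(5,\left(6 - 1\right) \left(1 - 4\right) \right)} \right)} + 18\right) \left(-38\right) = \left(\left(-4 - 30\right) + 18\right) \left(-38\right) = \left(-34 + 18\right) \left(-38\right) = \left(-16\right) \left(-38\right) = 608$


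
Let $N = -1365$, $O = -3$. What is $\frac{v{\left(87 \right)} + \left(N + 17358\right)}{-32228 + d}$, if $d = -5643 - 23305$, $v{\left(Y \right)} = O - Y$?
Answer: $- \frac{5301}{20392} \approx -0.25995$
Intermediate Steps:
$v{\left(Y \right)} = -3 - Y$
$d = -28948$
$\frac{v{\left(87 \right)} + \left(N + 17358\right)}{-32228 + d} = \frac{\left(-3 - 87\right) + \left(-1365 + 17358\right)}{-32228 - 28948} = \frac{\left(-3 - 87\right) + 15993}{-61176} = \left(-90 + 15993\right) \left(- \frac{1}{61176}\right) = 15903 \left(- \frac{1}{61176}\right) = - \frac{5301}{20392}$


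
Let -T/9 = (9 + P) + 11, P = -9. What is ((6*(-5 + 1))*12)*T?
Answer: 28512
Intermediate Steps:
T = -99 (T = -9*((9 - 9) + 11) = -9*(0 + 11) = -9*11 = -99)
((6*(-5 + 1))*12)*T = ((6*(-5 + 1))*12)*(-99) = ((6*(-4))*12)*(-99) = -24*12*(-99) = -288*(-99) = 28512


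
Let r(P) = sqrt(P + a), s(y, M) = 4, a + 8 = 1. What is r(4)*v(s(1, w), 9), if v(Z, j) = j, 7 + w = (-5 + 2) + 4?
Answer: 9*I*sqrt(3) ≈ 15.588*I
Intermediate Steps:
a = -7 (a = -8 + 1 = -7)
w = -6 (w = -7 + ((-5 + 2) + 4) = -7 + (-3 + 4) = -7 + 1 = -6)
r(P) = sqrt(-7 + P) (r(P) = sqrt(P - 7) = sqrt(-7 + P))
r(4)*v(s(1, w), 9) = sqrt(-7 + 4)*9 = sqrt(-3)*9 = (I*sqrt(3))*9 = 9*I*sqrt(3)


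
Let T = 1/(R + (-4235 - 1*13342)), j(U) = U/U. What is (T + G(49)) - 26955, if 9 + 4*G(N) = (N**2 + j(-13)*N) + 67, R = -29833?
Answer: -1248210481/47410 ≈ -26328.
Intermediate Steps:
j(U) = 1
G(N) = 29/2 + N/4 + N**2/4 (G(N) = -9/4 + ((N**2 + 1*N) + 67)/4 = -9/4 + ((N**2 + N) + 67)/4 = -9/4 + ((N + N**2) + 67)/4 = -9/4 + (67 + N + N**2)/4 = -9/4 + (67/4 + N/4 + N**2/4) = 29/2 + N/4 + N**2/4)
T = -1/47410 (T = 1/(-29833 + (-4235 - 1*13342)) = 1/(-29833 + (-4235 - 13342)) = 1/(-29833 - 17577) = 1/(-47410) = -1/47410 ≈ -2.1093e-5)
(T + G(49)) - 26955 = (-1/47410 + (29/2 + (1/4)*49 + (1/4)*49**2)) - 26955 = (-1/47410 + (29/2 + 49/4 + (1/4)*2401)) - 26955 = (-1/47410 + (29/2 + 49/4 + 2401/4)) - 26955 = (-1/47410 + 627) - 26955 = 29726069/47410 - 26955 = -1248210481/47410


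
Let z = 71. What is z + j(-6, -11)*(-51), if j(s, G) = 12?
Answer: -541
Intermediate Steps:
z + j(-6, -11)*(-51) = 71 + 12*(-51) = 71 - 612 = -541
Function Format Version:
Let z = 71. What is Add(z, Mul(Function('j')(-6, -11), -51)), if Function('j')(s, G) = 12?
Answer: -541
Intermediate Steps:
Add(z, Mul(Function('j')(-6, -11), -51)) = Add(71, Mul(12, -51)) = Add(71, -612) = -541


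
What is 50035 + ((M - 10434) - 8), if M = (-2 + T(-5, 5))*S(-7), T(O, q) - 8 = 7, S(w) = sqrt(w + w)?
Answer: 39593 + 13*I*sqrt(14) ≈ 39593.0 + 48.642*I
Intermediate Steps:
S(w) = sqrt(2)*sqrt(w) (S(w) = sqrt(2*w) = sqrt(2)*sqrt(w))
T(O, q) = 15 (T(O, q) = 8 + 7 = 15)
M = 13*I*sqrt(14) (M = (-2 + 15)*(sqrt(2)*sqrt(-7)) = 13*(sqrt(2)*(I*sqrt(7))) = 13*(I*sqrt(14)) = 13*I*sqrt(14) ≈ 48.642*I)
50035 + ((M - 10434) - 8) = 50035 + ((13*I*sqrt(14) - 10434) - 8) = 50035 + ((-10434 + 13*I*sqrt(14)) - 8) = 50035 + (-10442 + 13*I*sqrt(14)) = 39593 + 13*I*sqrt(14)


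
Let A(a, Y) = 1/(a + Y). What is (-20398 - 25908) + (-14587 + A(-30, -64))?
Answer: -5723943/94 ≈ -60893.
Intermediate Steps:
A(a, Y) = 1/(Y + a)
(-20398 - 25908) + (-14587 + A(-30, -64)) = (-20398 - 25908) + (-14587 + 1/(-64 - 30)) = -46306 + (-14587 + 1/(-94)) = -46306 + (-14587 - 1/94) = -46306 - 1371179/94 = -5723943/94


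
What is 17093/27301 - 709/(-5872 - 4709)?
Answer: 200217442/288871881 ≈ 0.69310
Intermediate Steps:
17093/27301 - 709/(-5872 - 4709) = 17093*(1/27301) - 709/(-10581) = 17093/27301 - 709*(-1/10581) = 17093/27301 + 709/10581 = 200217442/288871881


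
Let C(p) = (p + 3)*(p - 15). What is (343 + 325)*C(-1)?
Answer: -21376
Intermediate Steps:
C(p) = (-15 + p)*(3 + p) (C(p) = (3 + p)*(-15 + p) = (-15 + p)*(3 + p))
(343 + 325)*C(-1) = (343 + 325)*(-45 + (-1)**2 - 12*(-1)) = 668*(-45 + 1 + 12) = 668*(-32) = -21376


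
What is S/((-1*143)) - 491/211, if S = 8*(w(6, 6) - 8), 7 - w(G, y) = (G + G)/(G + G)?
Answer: -66837/30173 ≈ -2.2151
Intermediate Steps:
w(G, y) = 6 (w(G, y) = 7 - (G + G)/(G + G) = 7 - 2*G/(2*G) = 7 - 2*G*1/(2*G) = 7 - 1*1 = 7 - 1 = 6)
S = -16 (S = 8*(6 - 8) = 8*(-2) = -16)
S/((-1*143)) - 491/211 = -16/((-1*143)) - 491/211 = -16/(-143) - 491*1/211 = -16*(-1/143) - 491/211 = 16/143 - 491/211 = -66837/30173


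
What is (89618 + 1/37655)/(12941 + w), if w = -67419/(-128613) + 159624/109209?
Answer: 5266458777975058283/760602795878583100 ≈ 6.9241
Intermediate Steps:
w = 3099164787/1560633013 (w = -67419*(-1/128613) + 159624*(1/109209) = 22473/42871 + 53208/36403 = 3099164787/1560633013 ≈ 1.9858)
(89618 + 1/37655)/(12941 + w) = (89618 + 1/37655)/(12941 + 3099164787/1560633013) = (89618 + 1/37655)/(20199250986020/1560633013) = (3374565791/37655)*(1560633013/20199250986020) = 5266458777975058283/760602795878583100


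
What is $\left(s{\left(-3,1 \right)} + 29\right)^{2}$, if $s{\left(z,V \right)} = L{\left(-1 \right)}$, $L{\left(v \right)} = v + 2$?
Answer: $900$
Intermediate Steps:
$L{\left(v \right)} = 2 + v$
$s{\left(z,V \right)} = 1$ ($s{\left(z,V \right)} = 2 - 1 = 1$)
$\left(s{\left(-3,1 \right)} + 29\right)^{2} = \left(1 + 29\right)^{2} = 30^{2} = 900$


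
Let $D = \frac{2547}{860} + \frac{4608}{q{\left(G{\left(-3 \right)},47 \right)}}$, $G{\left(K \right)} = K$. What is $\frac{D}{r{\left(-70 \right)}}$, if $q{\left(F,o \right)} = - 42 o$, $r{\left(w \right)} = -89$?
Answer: $- \frac{177483}{25181660} \approx -0.0070481$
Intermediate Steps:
$D = \frac{177483}{282940}$ ($D = \frac{2547}{860} + \frac{4608}{\left(-42\right) 47} = 2547 \cdot \frac{1}{860} + \frac{4608}{-1974} = \frac{2547}{860} + 4608 \left(- \frac{1}{1974}\right) = \frac{2547}{860} - \frac{768}{329} = \frac{177483}{282940} \approx 0.62728$)
$\frac{D}{r{\left(-70 \right)}} = \frac{177483}{282940 \left(-89\right)} = \frac{177483}{282940} \left(- \frac{1}{89}\right) = - \frac{177483}{25181660}$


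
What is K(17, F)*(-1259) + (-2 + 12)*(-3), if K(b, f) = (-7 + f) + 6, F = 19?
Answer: -22692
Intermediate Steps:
K(b, f) = -1 + f
K(17, F)*(-1259) + (-2 + 12)*(-3) = (-1 + 19)*(-1259) + (-2 + 12)*(-3) = 18*(-1259) + 10*(-3) = -22662 - 30 = -22692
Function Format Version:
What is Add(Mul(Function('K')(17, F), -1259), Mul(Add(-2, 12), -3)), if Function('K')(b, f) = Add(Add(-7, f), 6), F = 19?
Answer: -22692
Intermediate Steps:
Function('K')(b, f) = Add(-1, f)
Add(Mul(Function('K')(17, F), -1259), Mul(Add(-2, 12), -3)) = Add(Mul(Add(-1, 19), -1259), Mul(Add(-2, 12), -3)) = Add(Mul(18, -1259), Mul(10, -3)) = Add(-22662, -30) = -22692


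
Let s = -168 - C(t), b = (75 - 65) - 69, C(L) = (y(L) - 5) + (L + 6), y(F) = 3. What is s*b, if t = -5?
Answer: 9853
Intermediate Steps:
C(L) = 4 + L (C(L) = (3 - 5) + (L + 6) = -2 + (6 + L) = 4 + L)
b = -59 (b = 10 - 69 = -59)
s = -167 (s = -168 - (4 - 5) = -168 - 1*(-1) = -168 + 1 = -167)
s*b = -167*(-59) = 9853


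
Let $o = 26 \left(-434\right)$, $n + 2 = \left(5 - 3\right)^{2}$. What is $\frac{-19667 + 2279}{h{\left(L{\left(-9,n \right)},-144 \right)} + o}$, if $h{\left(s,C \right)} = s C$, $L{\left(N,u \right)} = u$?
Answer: $\frac{4347}{2893} \approx 1.5026$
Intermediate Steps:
$n = 2$ ($n = -2 + \left(5 - 3\right)^{2} = -2 + 2^{2} = -2 + 4 = 2$)
$o = -11284$
$h{\left(s,C \right)} = C s$
$\frac{-19667 + 2279}{h{\left(L{\left(-9,n \right)},-144 \right)} + o} = \frac{-19667 + 2279}{\left(-144\right) 2 - 11284} = - \frac{17388}{-288 - 11284} = - \frac{17388}{-11572} = \left(-17388\right) \left(- \frac{1}{11572}\right) = \frac{4347}{2893}$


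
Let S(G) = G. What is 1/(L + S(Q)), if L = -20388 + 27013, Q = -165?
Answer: 1/6460 ≈ 0.00015480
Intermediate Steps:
L = 6625
1/(L + S(Q)) = 1/(6625 - 165) = 1/6460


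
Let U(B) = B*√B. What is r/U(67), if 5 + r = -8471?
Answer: -8476*√67/4489 ≈ -15.455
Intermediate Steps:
U(B) = B^(3/2)
r = -8476 (r = -5 - 8471 = -8476)
r/U(67) = -8476*√67/4489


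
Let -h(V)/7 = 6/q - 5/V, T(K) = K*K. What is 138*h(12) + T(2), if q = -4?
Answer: 3711/2 ≈ 1855.5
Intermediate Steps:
T(K) = K²
h(V) = 21/2 + 35/V (h(V) = -7*(6/(-4) - 5/V) = -7*(6*(-¼) - 5/V) = -7*(-3/2 - 5/V) = 21/2 + 35/V)
138*h(12) + T(2) = 138*(21/2 + 35/12) + 2² = 138*(21/2 + 35*(1/12)) + 4 = 138*(21/2 + 35/12) + 4 = 138*(161/12) + 4 = 3703/2 + 4 = 3711/2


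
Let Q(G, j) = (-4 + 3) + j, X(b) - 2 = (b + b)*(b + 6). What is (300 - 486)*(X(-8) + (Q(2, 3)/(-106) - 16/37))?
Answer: -12236754/1961 ≈ -6240.1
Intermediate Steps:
X(b) = 2 + 2*b*(6 + b) (X(b) = 2 + (b + b)*(b + 6) = 2 + (2*b)*(6 + b) = 2 + 2*b*(6 + b))
Q(G, j) = -1 + j
(300 - 486)*(X(-8) + (Q(2, 3)/(-106) - 16/37)) = (300 - 486)*((2 + 2*(-8)² + 12*(-8)) + ((-1 + 3)/(-106) - 16/37)) = -186*((2 + 2*64 - 96) + (2*(-1/106) - 16*1/37)) = -186*((2 + 128 - 96) + (-1/53 - 16/37)) = -186*(34 - 885/1961) = -186*65789/1961 = -12236754/1961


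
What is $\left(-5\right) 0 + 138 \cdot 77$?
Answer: $10626$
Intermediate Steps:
$\left(-5\right) 0 + 138 \cdot 77 = 0 + 10626 = 10626$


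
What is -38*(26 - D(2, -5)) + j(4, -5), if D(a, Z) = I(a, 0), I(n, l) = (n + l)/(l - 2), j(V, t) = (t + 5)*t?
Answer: -1026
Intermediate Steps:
j(V, t) = t*(5 + t) (j(V, t) = (5 + t)*t = t*(5 + t))
I(n, l) = (l + n)/(-2 + l)
D(a, Z) = -a/2 (D(a, Z) = (0 + a)/(-2 + 0) = a/(-2) = -a/2)
-38*(26 - D(2, -5)) + j(4, -5) = -38*(26 - (-1)*2/2) - 5*(5 - 5) = -38*(26 - 1*(-1)) - 5*0 = -38*(26 + 1) + 0 = -38*27 + 0 = -1026 + 0 = -1026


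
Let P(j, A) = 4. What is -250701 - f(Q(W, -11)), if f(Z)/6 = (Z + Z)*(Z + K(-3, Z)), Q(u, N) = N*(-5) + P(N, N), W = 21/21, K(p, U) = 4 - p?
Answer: -297429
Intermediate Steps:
W = 1 (W = 21*(1/21) = 1)
Q(u, N) = 4 - 5*N (Q(u, N) = N*(-5) + 4 = -5*N + 4 = 4 - 5*N)
f(Z) = 12*Z*(7 + Z) (f(Z) = 6*((Z + Z)*(Z + (4 - 1*(-3)))) = 6*((2*Z)*(Z + (4 + 3))) = 6*((2*Z)*(Z + 7)) = 6*((2*Z)*(7 + Z)) = 6*(2*Z*(7 + Z)) = 12*Z*(7 + Z))
-250701 - f(Q(W, -11)) = -250701 - 12*(4 - 5*(-11))*(7 + (4 - 5*(-11))) = -250701 - 12*(4 + 55)*(7 + (4 + 55)) = -250701 - 12*59*(7 + 59) = -250701 - 12*59*66 = -250701 - 1*46728 = -250701 - 46728 = -297429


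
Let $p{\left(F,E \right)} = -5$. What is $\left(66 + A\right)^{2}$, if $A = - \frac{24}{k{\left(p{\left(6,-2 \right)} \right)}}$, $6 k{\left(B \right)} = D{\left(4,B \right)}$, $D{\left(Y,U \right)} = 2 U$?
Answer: $\frac{161604}{25} \approx 6464.2$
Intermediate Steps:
$k{\left(B \right)} = \frac{B}{3}$ ($k{\left(B \right)} = \frac{2 B}{6} = \frac{B}{3}$)
$A = \frac{72}{5}$ ($A = - \frac{24}{\frac{1}{3} \left(-5\right)} = - \frac{24}{- \frac{5}{3}} = \left(-24\right) \left(- \frac{3}{5}\right) = \frac{72}{5} \approx 14.4$)
$\left(66 + A\right)^{2} = \left(66 + \frac{72}{5}\right)^{2} = \left(\frac{402}{5}\right)^{2} = \frac{161604}{25}$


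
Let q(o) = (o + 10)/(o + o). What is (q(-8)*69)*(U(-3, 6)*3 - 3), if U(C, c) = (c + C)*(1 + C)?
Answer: 1449/8 ≈ 181.13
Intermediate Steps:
U(C, c) = (1 + C)*(C + c) (U(C, c) = (C + c)*(1 + C) = (1 + C)*(C + c))
q(o) = (10 + o)/(2*o) (q(o) = (10 + o)/((2*o)) = (10 + o)*(1/(2*o)) = (10 + o)/(2*o))
(q(-8)*69)*(U(-3, 6)*3 - 3) = (((½)*(10 - 8)/(-8))*69)*((-3 + 6 + (-3)² - 3*6)*3 - 3) = (((½)*(-⅛)*2)*69)*((-3 + 6 + 9 - 18)*3 - 3) = (-⅛*69)*(-6*3 - 3) = -69*(-18 - 3)/8 = -69/8*(-21) = 1449/8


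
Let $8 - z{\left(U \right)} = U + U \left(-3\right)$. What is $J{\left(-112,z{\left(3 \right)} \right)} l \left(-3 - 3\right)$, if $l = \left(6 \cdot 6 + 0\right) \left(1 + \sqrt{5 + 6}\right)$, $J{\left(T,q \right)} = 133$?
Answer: $-28728 - 28728 \sqrt{11} \approx -1.2401 \cdot 10^{5}$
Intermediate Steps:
$z{\left(U \right)} = 8 + 2 U$ ($z{\left(U \right)} = 8 - \left(U + U \left(-3\right)\right) = 8 - \left(U - 3 U\right) = 8 - - 2 U = 8 + 2 U$)
$l = 36 + 36 \sqrt{11}$ ($l = \left(36 + 0\right) \left(1 + \sqrt{11}\right) = 36 \left(1 + \sqrt{11}\right) = 36 + 36 \sqrt{11} \approx 155.4$)
$J{\left(-112,z{\left(3 \right)} \right)} l \left(-3 - 3\right) = 133 \left(36 + 36 \sqrt{11}\right) \left(-3 - 3\right) = 133 \left(36 + 36 \sqrt{11}\right) \left(-6\right) = 133 \left(-216 - 216 \sqrt{11}\right) = -28728 - 28728 \sqrt{11}$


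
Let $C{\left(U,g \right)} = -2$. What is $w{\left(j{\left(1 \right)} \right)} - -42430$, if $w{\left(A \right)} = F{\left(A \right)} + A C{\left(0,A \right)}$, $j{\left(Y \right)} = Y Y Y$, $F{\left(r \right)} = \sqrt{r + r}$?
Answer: $42428 + \sqrt{2} \approx 42429.0$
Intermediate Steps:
$F{\left(r \right)} = \sqrt{2} \sqrt{r}$ ($F{\left(r \right)} = \sqrt{2 r} = \sqrt{2} \sqrt{r}$)
$j{\left(Y \right)} = Y^{3}$ ($j{\left(Y \right)} = Y^{2} Y = Y^{3}$)
$w{\left(A \right)} = - 2 A + \sqrt{2} \sqrt{A}$ ($w{\left(A \right)} = \sqrt{2} \sqrt{A} + A \left(-2\right) = \sqrt{2} \sqrt{A} - 2 A = - 2 A + \sqrt{2} \sqrt{A}$)
$w{\left(j{\left(1 \right)} \right)} - -42430 = \left(- 2 \cdot 1^{3} + \sqrt{2} \sqrt{1^{3}}\right) - -42430 = \left(\left(-2\right) 1 + \sqrt{2} \sqrt{1}\right) + 42430 = \left(-2 + \sqrt{2} \cdot 1\right) + 42430 = \left(-2 + \sqrt{2}\right) + 42430 = 42428 + \sqrt{2}$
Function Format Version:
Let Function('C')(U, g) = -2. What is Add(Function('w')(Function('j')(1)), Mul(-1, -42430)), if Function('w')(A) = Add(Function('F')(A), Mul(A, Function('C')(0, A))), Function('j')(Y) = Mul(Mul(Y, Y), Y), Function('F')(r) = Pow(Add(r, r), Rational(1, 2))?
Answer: Add(42428, Pow(2, Rational(1, 2))) ≈ 42429.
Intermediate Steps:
Function('F')(r) = Mul(Pow(2, Rational(1, 2)), Pow(r, Rational(1, 2))) (Function('F')(r) = Pow(Mul(2, r), Rational(1, 2)) = Mul(Pow(2, Rational(1, 2)), Pow(r, Rational(1, 2))))
Function('j')(Y) = Pow(Y, 3) (Function('j')(Y) = Mul(Pow(Y, 2), Y) = Pow(Y, 3))
Function('w')(A) = Add(Mul(-2, A), Mul(Pow(2, Rational(1, 2)), Pow(A, Rational(1, 2)))) (Function('w')(A) = Add(Mul(Pow(2, Rational(1, 2)), Pow(A, Rational(1, 2))), Mul(A, -2)) = Add(Mul(Pow(2, Rational(1, 2)), Pow(A, Rational(1, 2))), Mul(-2, A)) = Add(Mul(-2, A), Mul(Pow(2, Rational(1, 2)), Pow(A, Rational(1, 2)))))
Add(Function('w')(Function('j')(1)), Mul(-1, -42430)) = Add(Add(Mul(-2, Pow(1, 3)), Mul(Pow(2, Rational(1, 2)), Pow(Pow(1, 3), Rational(1, 2)))), Mul(-1, -42430)) = Add(Add(Mul(-2, 1), Mul(Pow(2, Rational(1, 2)), Pow(1, Rational(1, 2)))), 42430) = Add(Add(-2, Mul(Pow(2, Rational(1, 2)), 1)), 42430) = Add(Add(-2, Pow(2, Rational(1, 2))), 42430) = Add(42428, Pow(2, Rational(1, 2)))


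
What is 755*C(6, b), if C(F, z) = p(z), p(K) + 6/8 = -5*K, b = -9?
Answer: 133635/4 ≈ 33409.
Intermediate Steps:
p(K) = -¾ - 5*K
C(F, z) = -¾ - 5*z
755*C(6, b) = 755*(-¾ - 5*(-9)) = 755*(-¾ + 45) = 755*(177/4) = 133635/4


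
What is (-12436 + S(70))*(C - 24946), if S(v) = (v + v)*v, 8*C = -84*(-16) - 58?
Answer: 65333919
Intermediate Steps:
C = 643/4 (C = (-84*(-16) - 58)/8 = (1344 - 58)/8 = (1/8)*1286 = 643/4 ≈ 160.75)
S(v) = 2*v**2 (S(v) = (2*v)*v = 2*v**2)
(-12436 + S(70))*(C - 24946) = (-12436 + 2*70**2)*(643/4 - 24946) = (-12436 + 2*4900)*(-99141/4) = (-12436 + 9800)*(-99141/4) = -2636*(-99141/4) = 65333919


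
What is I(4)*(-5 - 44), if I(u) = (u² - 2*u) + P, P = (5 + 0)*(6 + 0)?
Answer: -1862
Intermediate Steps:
P = 30 (P = 5*6 = 30)
I(u) = 30 + u² - 2*u (I(u) = (u² - 2*u) + 30 = 30 + u² - 2*u)
I(4)*(-5 - 44) = (30 + 4² - 2*4)*(-5 - 44) = (30 + 16 - 8)*(-49) = 38*(-49) = -1862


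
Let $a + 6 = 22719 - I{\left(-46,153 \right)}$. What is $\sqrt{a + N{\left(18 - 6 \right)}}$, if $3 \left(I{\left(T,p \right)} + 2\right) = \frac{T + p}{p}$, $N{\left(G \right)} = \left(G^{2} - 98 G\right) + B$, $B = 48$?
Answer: $\frac{\sqrt{508695522}}{153} \approx 147.41$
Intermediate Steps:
$N{\left(G \right)} = 48 + G^{2} - 98 G$ ($N{\left(G \right)} = \left(G^{2} - 98 G\right) + 48 = 48 + G^{2} - 98 G$)
$I{\left(T,p \right)} = -2 + \frac{T + p}{3 p}$ ($I{\left(T,p \right)} = -2 + \frac{\left(T + p\right) \frac{1}{p}}{3} = -2 + \frac{\frac{1}{p} \left(T + p\right)}{3} = -2 + \frac{T + p}{3 p}$)
$a = \frac{10426078}{459}$ ($a = -6 + \left(22719 - \frac{-46 - 765}{3 \cdot 153}\right) = -6 + \left(22719 - \frac{1}{3} \cdot \frac{1}{153} \left(-46 - 765\right)\right) = -6 + \left(22719 - \frac{1}{3} \cdot \frac{1}{153} \left(-811\right)\right) = -6 + \left(22719 - - \frac{811}{459}\right) = -6 + \left(22719 + \frac{811}{459}\right) = -6 + \frac{10428832}{459} = \frac{10426078}{459} \approx 22715.0$)
$\sqrt{a + N{\left(18 - 6 \right)}} = \sqrt{\frac{10426078}{459} + \left(48 + \left(18 - 6\right)^{2} - 98 \left(18 - 6\right)\right)} = \sqrt{\frac{10426078}{459} + \left(48 + 12^{2} - 1176\right)} = \sqrt{\frac{10426078}{459} + \left(48 + 144 - 1176\right)} = \sqrt{\frac{10426078}{459} - 984} = \sqrt{\frac{9974422}{459}} = \frac{\sqrt{508695522}}{153}$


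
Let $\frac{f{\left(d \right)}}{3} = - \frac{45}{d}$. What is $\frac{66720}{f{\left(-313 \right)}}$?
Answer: $\frac{1392224}{9} \approx 1.5469 \cdot 10^{5}$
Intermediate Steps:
$f{\left(d \right)} = - \frac{135}{d}$ ($f{\left(d \right)} = 3 \left(- \frac{45}{d}\right) = - \frac{135}{d}$)
$\frac{66720}{f{\left(-313 \right)}} = \frac{66720}{\left(-135\right) \frac{1}{-313}} = \frac{66720}{\left(-135\right) \left(- \frac{1}{313}\right)} = \frac{66720}{\frac{135}{313}} = 66720 \cdot \frac{313}{135} = \frac{1392224}{9}$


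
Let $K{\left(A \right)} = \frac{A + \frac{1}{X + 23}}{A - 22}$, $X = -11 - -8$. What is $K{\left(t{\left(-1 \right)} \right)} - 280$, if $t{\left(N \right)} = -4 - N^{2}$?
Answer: $- \frac{16789}{60} \approx -279.82$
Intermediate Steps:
$X = -3$ ($X = -11 + 8 = -3$)
$K{\left(A \right)} = \frac{\frac{1}{20} + A}{-22 + A}$ ($K{\left(A \right)} = \frac{A + \frac{1}{-3 + 23}}{A - 22} = \frac{A + \frac{1}{20}}{-22 + A} = \frac{\frac{1}{20} + A}{-22 + A}$)
$K{\left(t{\left(-1 \right)} \right)} - 280 = \frac{\frac{1}{20} - 5}{-22 - 5} - 280 = \frac{1}{-27} \left(- \frac{99}{20}\right) - 280 = \left(- \frac{1}{27}\right) \left(- \frac{99}{20}\right) - 280 = \frac{11}{60} - 280 = - \frac{16789}{60}$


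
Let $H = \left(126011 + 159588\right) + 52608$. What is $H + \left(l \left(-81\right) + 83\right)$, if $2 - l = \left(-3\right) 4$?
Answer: $337156$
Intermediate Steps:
$l = 14$ ($l = 2 - \left(-3\right) 4 = 2 - -12 = 2 + 12 = 14$)
$H = 338207$ ($H = 285599 + 52608 = 338207$)
$H + \left(l \left(-81\right) + 83\right) = 338207 + \left(14 \left(-81\right) + 83\right) = 338207 + \left(-1134 + 83\right) = 338207 - 1051 = 337156$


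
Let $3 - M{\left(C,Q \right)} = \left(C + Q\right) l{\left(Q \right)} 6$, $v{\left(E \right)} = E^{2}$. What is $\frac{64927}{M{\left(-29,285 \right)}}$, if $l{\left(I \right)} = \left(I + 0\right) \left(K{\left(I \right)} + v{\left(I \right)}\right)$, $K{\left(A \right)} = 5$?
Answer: $- \frac{64927}{35559244797} \approx -1.8259 \cdot 10^{-6}$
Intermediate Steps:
$l{\left(I \right)} = I \left(5 + I^{2}\right)$ ($l{\left(I \right)} = \left(I + 0\right) \left(5 + I^{2}\right) = I \left(5 + I^{2}\right)$)
$M{\left(C,Q \right)} = 3 - 6 Q \left(5 + Q^{2}\right) \left(C + Q\right)$ ($M{\left(C,Q \right)} = 3 - \left(C + Q\right) Q \left(5 + Q^{2}\right) 6 = 3 - \left(C + Q\right) 6 Q \left(5 + Q^{2}\right) = 3 - 6 Q \left(5 + Q^{2}\right) \left(C + Q\right)$)
$\frac{64927}{M{\left(-29,285 \right)}} = \frac{64927}{3 - 30 \cdot 285^{2} - 6 \cdot 285^{4} - \left(-870\right) 285 - - 174 \cdot 285^{3}} = \frac{64927}{3 - 2436750 - 39585003750 + 247950 - \left(-174\right) 23149125} = \frac{64927}{3 - 2436750 - 39585003750 + 247950 + 4027947750} = \frac{64927}{-35559244797} = 64927 \left(- \frac{1}{35559244797}\right) = - \frac{64927}{35559244797}$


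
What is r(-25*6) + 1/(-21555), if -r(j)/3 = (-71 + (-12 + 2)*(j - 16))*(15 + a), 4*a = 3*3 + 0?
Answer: -7089935269/86220 ≈ -82231.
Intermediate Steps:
a = 9/4 (a = (3*3 + 0)/4 = (9 + 0)/4 = (¼)*9 = 9/4 ≈ 2.2500)
r(j) = -18423/4 + 1035*j/2 (r(j) = -3*(-71 + (-12 + 2)*(j - 16))*(15 + 9/4) = -3*(-71 - 10*(-16 + j))*69/4 = -3*(-71 + (160 - 10*j))*69/4 = -3*(89 - 10*j)*69/4 = -3*(6141/4 - 345*j/2) = -18423/4 + 1035*j/2)
r(-25*6) + 1/(-21555) = (-18423/4 + 1035*(-25*6)/2) + 1/(-21555) = (-18423/4 + (1035/2)*(-150)) - 1/21555 = (-18423/4 - 77625) - 1/21555 = -328923/4 - 1/21555 = -7089935269/86220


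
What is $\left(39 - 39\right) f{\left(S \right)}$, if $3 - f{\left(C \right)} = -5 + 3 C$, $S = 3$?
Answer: $0$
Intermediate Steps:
$f{\left(C \right)} = 8 - 3 C$ ($f{\left(C \right)} = 3 - \left(-5 + 3 C\right) = 8 - 3 C$)
$\left(39 - 39\right) f{\left(S \right)} = \left(39 - 39\right) \left(8 - 9\right) = 0 \left(8 - 9\right) = 0 \left(-1\right) = 0$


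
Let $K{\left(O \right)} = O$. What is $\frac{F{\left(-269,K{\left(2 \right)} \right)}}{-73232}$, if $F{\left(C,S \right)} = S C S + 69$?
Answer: $\frac{1007}{73232} \approx 0.013751$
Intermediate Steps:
$F{\left(C,S \right)} = 69 + C S^{2}$ ($F{\left(C,S \right)} = C S S + 69 = C S^{2} + 69 = 69 + C S^{2}$)
$\frac{F{\left(-269,K{\left(2 \right)} \right)}}{-73232} = \frac{69 - 269 \cdot 2^{2}}{-73232} = \left(69 - 1076\right) \left(- \frac{1}{73232}\right) = \left(-1007\right) \left(- \frac{1}{73232}\right) = \frac{1007}{73232}$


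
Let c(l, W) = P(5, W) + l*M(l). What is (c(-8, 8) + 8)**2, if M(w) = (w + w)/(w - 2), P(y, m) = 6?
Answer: 36/25 ≈ 1.4400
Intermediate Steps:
M(w) = 2*w/(-2 + w) (M(w) = (2*w)/(-2 + w) = 2*w/(-2 + w))
c(l, W) = 6 + 2*l**2/(-2 + l) (c(l, W) = 6 + l*(2*l/(-2 + l)) = 6 + 2*l**2/(-2 + l))
(c(-8, 8) + 8)**2 = (2*(-6 + (-8)**2 + 3*(-8))/(-2 - 8) + 8)**2 = (2*(-6 + 64 - 24)/(-10) + 8)**2 = (2*(-1/10)*34 + 8)**2 = (-34/5 + 8)**2 = (6/5)**2 = 36/25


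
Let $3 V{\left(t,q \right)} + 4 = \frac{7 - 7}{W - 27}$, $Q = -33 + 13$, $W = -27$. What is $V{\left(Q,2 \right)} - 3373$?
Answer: $- \frac{10123}{3} \approx -3374.3$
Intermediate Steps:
$Q = -20$
$V{\left(t,q \right)} = - \frac{4}{3}$ ($V{\left(t,q \right)} = - \frac{4}{3} + \frac{\left(7 - 7\right) \frac{1}{-27 - 27}}{3} = - \frac{4}{3} + \frac{0 \frac{1}{-54}}{3} = - \frac{4}{3} + \frac{0 \left(- \frac{1}{54}\right)}{3} = - \frac{4}{3} + \frac{1}{3} \cdot 0 = - \frac{4}{3} + 0 = - \frac{4}{3}$)
$V{\left(Q,2 \right)} - 3373 = - \frac{4}{3} - 3373 = - \frac{10123}{3}$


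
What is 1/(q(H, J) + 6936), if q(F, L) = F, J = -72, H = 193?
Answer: 1/7129 ≈ 0.00014027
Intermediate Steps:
1/(q(H, J) + 6936) = 1/(193 + 6936) = 1/7129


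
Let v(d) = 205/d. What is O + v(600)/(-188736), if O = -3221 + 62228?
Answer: 1336409418199/22648320 ≈ 59007.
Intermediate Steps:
O = 59007
O + v(600)/(-188736) = 59007 + (205/600)/(-188736) = 59007 + (205*(1/600))*(-1/188736) = 59007 + (41/120)*(-1/188736) = 59007 - 41/22648320 = 1336409418199/22648320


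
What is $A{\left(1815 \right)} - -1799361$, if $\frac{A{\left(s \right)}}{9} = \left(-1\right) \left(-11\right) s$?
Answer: $1979046$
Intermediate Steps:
$A{\left(s \right)} = 99 s$ ($A{\left(s \right)} = 9 \left(-1\right) \left(-11\right) s = 9 \cdot 11 s = 99 s$)
$A{\left(1815 \right)} - -1799361 = 99 \cdot 1815 - -1799361 = 179685 + 1799361 = 1979046$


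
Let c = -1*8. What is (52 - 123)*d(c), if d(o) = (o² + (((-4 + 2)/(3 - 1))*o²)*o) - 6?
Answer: -40470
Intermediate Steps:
c = -8
d(o) = -6 + o² - o³ (d(o) = (o² + ((-2/2)*o²)*o) - 6 = (o² + ((-2*½)*o²)*o) - 6 = (o² + (-o²)*o) - 6 = (o² - o³) - 6 = -6 + o² - o³)
(52 - 123)*d(c) = (52 - 123)*(-6 + (-8)² - 1*(-8)³) = -71*(-6 + 64 - 1*(-512)) = -71*(-6 + 64 + 512) = -71*570 = -40470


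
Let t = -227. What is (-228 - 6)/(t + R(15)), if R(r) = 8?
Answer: 78/73 ≈ 1.0685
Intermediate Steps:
(-228 - 6)/(t + R(15)) = (-228 - 6)/(-227 + 8) = -234/(-219) = -234*(-1/219) = 78/73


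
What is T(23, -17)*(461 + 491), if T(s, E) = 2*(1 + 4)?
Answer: 9520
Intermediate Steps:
T(s, E) = 10 (T(s, E) = 2*5 = 10)
T(23, -17)*(461 + 491) = 10*(461 + 491) = 10*952 = 9520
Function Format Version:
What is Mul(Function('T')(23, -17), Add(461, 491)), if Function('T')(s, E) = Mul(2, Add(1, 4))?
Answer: 9520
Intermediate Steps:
Function('T')(s, E) = 10 (Function('T')(s, E) = Mul(2, 5) = 10)
Mul(Function('T')(23, -17), Add(461, 491)) = Mul(10, Add(461, 491)) = Mul(10, 952) = 9520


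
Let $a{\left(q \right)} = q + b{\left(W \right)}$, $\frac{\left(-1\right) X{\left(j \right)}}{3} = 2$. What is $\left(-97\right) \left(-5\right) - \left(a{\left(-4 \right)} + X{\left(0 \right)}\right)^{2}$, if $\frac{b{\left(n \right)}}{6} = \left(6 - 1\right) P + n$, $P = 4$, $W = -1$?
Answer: $-10331$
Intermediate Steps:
$b{\left(n \right)} = 120 + 6 n$ ($b{\left(n \right)} = 6 \left(\left(6 - 1\right) 4 + n\right) = 6 \left(5 \cdot 4 + n\right) = 6 \left(20 + n\right) = 120 + 6 n$)
$X{\left(j \right)} = -6$ ($X{\left(j \right)} = \left(-3\right) 2 = -6$)
$a{\left(q \right)} = 114 + q$ ($a{\left(q \right)} = q + \left(120 + 6 \left(-1\right)\right) = q + \left(120 - 6\right) = q + 114 = 114 + q$)
$\left(-97\right) \left(-5\right) - \left(a{\left(-4 \right)} + X{\left(0 \right)}\right)^{2} = \left(-97\right) \left(-5\right) - \left(\left(114 - 4\right) - 6\right)^{2} = 485 - \left(110 - 6\right)^{2} = 485 - 104^{2} = 485 - 10816 = -10331$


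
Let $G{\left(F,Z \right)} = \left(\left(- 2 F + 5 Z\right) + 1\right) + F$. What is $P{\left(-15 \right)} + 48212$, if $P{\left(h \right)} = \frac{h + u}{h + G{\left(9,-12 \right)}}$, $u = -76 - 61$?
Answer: $\frac{4001748}{83} \approx 48214.0$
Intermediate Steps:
$u = -137$
$G{\left(F,Z \right)} = 1 - F + 5 Z$ ($G{\left(F,Z \right)} = \left(1 - 2 F + 5 Z\right) + F = 1 - F + 5 Z$)
$P{\left(h \right)} = \frac{-137 + h}{-68 + h}$ ($P{\left(h \right)} = \frac{h - 137}{h + \left(1 - 9 + 5 \left(-12\right)\right)} = \frac{-137 + h}{h - 68} = \frac{-137 + h}{-68 + h}$)
$P{\left(-15 \right)} + 48212 = \frac{-137 - 15}{-68 - 15} + 48212 = \frac{1}{-83} \left(-152\right) + 48212 = \left(- \frac{1}{83}\right) \left(-152\right) + 48212 = \frac{152}{83} + 48212 = \frac{4001748}{83}$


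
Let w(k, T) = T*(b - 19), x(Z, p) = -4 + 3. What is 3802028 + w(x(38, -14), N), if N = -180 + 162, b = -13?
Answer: 3802604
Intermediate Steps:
x(Z, p) = -1
N = -18
w(k, T) = -32*T (w(k, T) = T*(-13 - 19) = T*(-32) = -32*T)
3802028 + w(x(38, -14), N) = 3802028 - 32*(-18) = 3802028 + 576 = 3802604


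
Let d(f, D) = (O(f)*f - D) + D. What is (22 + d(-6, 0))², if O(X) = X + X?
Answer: 8836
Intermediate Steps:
O(X) = 2*X
d(f, D) = 2*f² (d(f, D) = ((2*f)*f - D) + D = (2*f² - D) + D = (-D + 2*f²) + D = 2*f²)
(22 + d(-6, 0))² = (22 + 2*(-6)²)² = (22 + 2*36)² = (22 + 72)² = 94² = 8836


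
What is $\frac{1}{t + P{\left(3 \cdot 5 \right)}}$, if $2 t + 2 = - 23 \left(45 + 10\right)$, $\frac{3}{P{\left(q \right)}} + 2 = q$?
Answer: $- \frac{26}{16465} \approx -0.0015791$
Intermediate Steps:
$P{\left(q \right)} = \frac{3}{-2 + q}$
$t = - \frac{1267}{2}$ ($t = -1 + \frac{\left(-23\right) \left(45 + 10\right)}{2} = -1 + \frac{\left(-23\right) 55}{2} = -1 + \frac{1}{2} \left(-1265\right) = -1 - \frac{1265}{2} = - \frac{1267}{2} \approx -633.5$)
$\frac{1}{t + P{\left(3 \cdot 5 \right)}} = \frac{1}{- \frac{1267}{2} + \frac{3}{-2 + 3 \cdot 5}} = \frac{1}{- \frac{1267}{2} + \frac{3}{-2 + 15}} = \frac{1}{- \frac{1267}{2} + \frac{3}{13}} = \frac{1}{- \frac{16465}{26}} = - \frac{26}{16465}$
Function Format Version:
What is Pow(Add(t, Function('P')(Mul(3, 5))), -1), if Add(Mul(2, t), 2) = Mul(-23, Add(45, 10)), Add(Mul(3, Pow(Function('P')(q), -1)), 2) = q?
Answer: Rational(-26, 16465) ≈ -0.0015791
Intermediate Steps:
Function('P')(q) = Mul(3, Pow(Add(-2, q), -1))
t = Rational(-1267, 2) (t = Add(-1, Mul(Rational(1, 2), Mul(-23, Add(45, 10)))) = Add(-1, Mul(Rational(1, 2), Mul(-23, 55))) = Add(-1, Mul(Rational(1, 2), -1265)) = Add(-1, Rational(-1265, 2)) = Rational(-1267, 2) ≈ -633.50)
Pow(Add(t, Function('P')(Mul(3, 5))), -1) = Pow(Add(Rational(-1267, 2), Mul(3, Pow(Add(-2, Mul(3, 5)), -1))), -1) = Pow(Add(Rational(-1267, 2), Mul(3, Pow(Add(-2, 15), -1))), -1) = Pow(Add(Rational(-1267, 2), Mul(3, Pow(13, -1))), -1) = Pow(Add(Rational(-1267, 2), Mul(3, Rational(1, 13))), -1) = Pow(Add(Rational(-1267, 2), Rational(3, 13)), -1) = Pow(Rational(-16465, 26), -1) = Rational(-26, 16465)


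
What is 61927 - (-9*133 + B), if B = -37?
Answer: 63161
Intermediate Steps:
61927 - (-9*133 + B) = 61927 - (-9*133 - 37) = 61927 - (-1197 - 37) = 61927 - 1*(-1234) = 61927 + 1234 = 63161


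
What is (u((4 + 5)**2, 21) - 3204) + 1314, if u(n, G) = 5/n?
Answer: -153085/81 ≈ -1889.9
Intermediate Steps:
(u((4 + 5)**2, 21) - 3204) + 1314 = (5/((4 + 5)**2) - 3204) + 1314 = (5/(9**2) - 3204) + 1314 = (5/81 - 3204) + 1314 = -259519/81 + 1314 = -153085/81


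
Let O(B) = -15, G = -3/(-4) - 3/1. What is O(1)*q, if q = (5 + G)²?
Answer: -1815/16 ≈ -113.44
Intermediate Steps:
G = -9/4 (G = -3*(-¼) - 3*1 = ¾ - 3 = -9/4 ≈ -2.2500)
q = 121/16 (q = (5 - 9/4)² = (11/4)² = 121/16 ≈ 7.5625)
O(1)*q = -15*121/16 = -1815/16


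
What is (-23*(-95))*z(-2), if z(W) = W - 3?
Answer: -10925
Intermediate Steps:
z(W) = -3 + W
(-23*(-95))*z(-2) = (-23*(-95))*(-3 - 2) = 2185*(-5) = -10925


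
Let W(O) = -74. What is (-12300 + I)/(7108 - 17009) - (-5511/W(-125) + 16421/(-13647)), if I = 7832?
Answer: -728097142259/9998802078 ≈ -72.818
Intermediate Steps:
(-12300 + I)/(7108 - 17009) - (-5511/W(-125) + 16421/(-13647)) = (-12300 + 7832)/(7108 - 17009) - (-5511/(-74) + 16421/(-13647)) = -4468/(-9901) - (-5511*(-1/74) + 16421*(-1/13647)) = -4468*(-1/9901) - (5511/74 - 16421/13647) = 4468/9901 - 1*73993463/1009878 = 4468/9901 - 73993463/1009878 = -728097142259/9998802078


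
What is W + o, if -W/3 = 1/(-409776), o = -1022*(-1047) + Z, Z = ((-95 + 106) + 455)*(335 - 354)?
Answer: 144948698561/136592 ≈ 1.0612e+6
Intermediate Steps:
Z = -8854 (Z = (11 + 455)*(-19) = 466*(-19) = -8854)
o = 1061180 (o = -1022*(-1047) - 8854 = 1070034 - 8854 = 1061180)
W = 1/136592 (W = -3/(-409776) = -3*(-1/409776) = 1/136592 ≈ 7.3211e-6)
W + o = 1/136592 + 1061180 = 144948698561/136592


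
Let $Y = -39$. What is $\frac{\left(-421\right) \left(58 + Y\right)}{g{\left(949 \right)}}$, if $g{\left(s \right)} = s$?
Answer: $- \frac{7999}{949} \approx -8.4289$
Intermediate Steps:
$\frac{\left(-421\right) \left(58 + Y\right)}{g{\left(949 \right)}} = \frac{\left(-421\right) \left(58 - 39\right)}{949} = \left(-421\right) 19 \cdot \frac{1}{949} = \left(-7999\right) \frac{1}{949} = - \frac{7999}{949}$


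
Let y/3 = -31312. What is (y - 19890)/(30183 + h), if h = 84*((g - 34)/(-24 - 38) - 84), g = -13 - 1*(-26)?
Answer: -1176202/239273 ≈ -4.9157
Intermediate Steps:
g = 13 (g = -13 + 26 = 13)
y = -93936 (y = 3*(-31312) = -93936)
h = -217854/31 (h = 84*((13 - 34)/(-24 - 38) - 84) = 84*(-21/(-62) - 84) = 84*(-21*(-1/62) - 84) = 84*(21/62 - 84) = 84*(-5187/62) = -217854/31 ≈ -7027.5)
(y - 19890)/(30183 + h) = (-93936 - 19890)/(30183 - 217854/31) = -113826/717819/31 = -113826*31/717819 = -1176202/239273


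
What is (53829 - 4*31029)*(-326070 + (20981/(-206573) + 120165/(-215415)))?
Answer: 22663329499898986066/988864951 ≈ 2.2919e+10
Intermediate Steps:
(53829 - 4*31029)*(-326070 + (20981/(-206573) + 120165/(-215415))) = (53829 - 124116)*(-326070 + (20981*(-1/206573) + 120165*(-1/215415))) = -70287*(-326070 + (-20981/206573 - 8011/14361)) = -70287*(-326070 - 1956164444/2966594853) = -70287*(-967319539882154/2966594853) = 22663329499898986066/988864951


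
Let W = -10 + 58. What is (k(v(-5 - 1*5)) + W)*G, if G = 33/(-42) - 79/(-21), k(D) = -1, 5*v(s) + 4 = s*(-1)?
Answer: 5875/42 ≈ 139.88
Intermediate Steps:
v(s) = -⅘ - s/5 (v(s) = -⅘ + (s*(-1))/5 = -⅘ + (-s)/5 = -⅘ - s/5)
W = 48
G = 125/42 (G = 33*(-1/42) - 79*(-1/21) = -11/14 + 79/21 = 125/42 ≈ 2.9762)
(k(v(-5 - 1*5)) + W)*G = (-1 + 48)*(125/42) = 47*(125/42) = 5875/42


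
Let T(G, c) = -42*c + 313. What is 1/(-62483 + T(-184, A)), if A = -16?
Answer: -1/61498 ≈ -1.6261e-5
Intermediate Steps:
T(G, c) = 313 - 42*c
1/(-62483 + T(-184, A)) = 1/(-62483 + (313 - 42*(-16))) = 1/(-62483 + (313 + 672)) = 1/(-62483 + 985) = 1/(-61498) = -1/61498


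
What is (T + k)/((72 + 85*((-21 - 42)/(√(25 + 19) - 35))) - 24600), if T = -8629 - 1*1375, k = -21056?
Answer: 42567201980/33397660149 + 5280200*√11/11132553383 ≈ 1.2761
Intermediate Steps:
T = -10004 (T = -8629 - 1375 = -10004)
(T + k)/((72 + 85*((-21 - 42)/(√(25 + 19) - 35))) - 24600) = (-10004 - 21056)/((72 + 85*((-21 - 42)/(√(25 + 19) - 35))) - 24600) = -31060/((72 + 85*(-63/(√44 - 35))) - 24600) = -31060/((72 + 85*(-63/(2*√11 - 35))) - 24600) = -31060/((72 + 85*(-63/(-35 + 2*√11))) - 24600) = -31060/((72 - 5355/(-35 + 2*√11)) - 24600) = -31060/(-24528 - 5355/(-35 + 2*√11))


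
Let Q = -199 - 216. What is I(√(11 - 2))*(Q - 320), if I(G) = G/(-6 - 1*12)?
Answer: 245/2 ≈ 122.50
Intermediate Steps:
Q = -415
I(G) = -G/18 (I(G) = G/(-6 - 12) = G/(-18) = G*(-1/18) = -G/18)
I(√(11 - 2))*(Q - 320) = (-√(11 - 2)/18)*(-415 - 320) = -√9/18*(-735) = -1/18*3*(-735) = -⅙*(-735) = 245/2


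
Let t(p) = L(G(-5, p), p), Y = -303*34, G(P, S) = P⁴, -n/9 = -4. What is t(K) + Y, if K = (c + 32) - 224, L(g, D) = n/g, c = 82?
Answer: -6438714/625 ≈ -10302.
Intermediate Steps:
n = 36 (n = -9*(-4) = 36)
L(g, D) = 36/g
Y = -10302
K = -110 (K = (82 + 32) - 224 = 114 - 224 = -110)
t(p) = 36/625 (t(p) = 36/((-5)⁴) = 36/625)
t(K) + Y = 36/625 - 10302 = -6438714/625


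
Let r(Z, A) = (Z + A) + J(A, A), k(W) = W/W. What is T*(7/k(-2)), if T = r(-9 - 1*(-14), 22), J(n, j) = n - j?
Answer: 189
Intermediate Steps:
k(W) = 1
r(Z, A) = A + Z (r(Z, A) = (Z + A) + (A - A) = (A + Z) + 0 = A + Z)
T = 27 (T = 22 + (-9 - 1*(-14)) = 22 + (-9 + 14) = 22 + 5 = 27)
T*(7/k(-2)) = 27*(7/1) = 27*(7*1) = 27*7 = 189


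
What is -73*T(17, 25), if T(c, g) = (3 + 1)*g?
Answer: -7300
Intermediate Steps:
T(c, g) = 4*g
-73*T(17, 25) = -292*25 = -73*100 = -7300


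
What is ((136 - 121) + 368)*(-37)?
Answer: -14171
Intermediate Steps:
((136 - 121) + 368)*(-37) = (15 + 368)*(-37) = 383*(-37) = -14171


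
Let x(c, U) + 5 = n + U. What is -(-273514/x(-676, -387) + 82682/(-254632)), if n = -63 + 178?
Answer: -34811256967/35266532 ≈ -987.09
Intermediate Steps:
n = 115
x(c, U) = 110 + U (x(c, U) = -5 + (115 + U) = 110 + U)
-(-273514/x(-676, -387) + 82682/(-254632)) = -(-273514/(110 - 387) + 82682/(-254632)) = -(-273514/(-277) + 82682*(-1/254632)) = -(-273514*(-1/277) - 41341/127316) = -(273514/277 - 41341/127316) = -1*34811256967/35266532 = -34811256967/35266532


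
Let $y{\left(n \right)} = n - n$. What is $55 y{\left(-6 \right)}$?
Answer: $0$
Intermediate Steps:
$y{\left(n \right)} = 0$
$55 y{\left(-6 \right)} = 55 \cdot 0 = 0$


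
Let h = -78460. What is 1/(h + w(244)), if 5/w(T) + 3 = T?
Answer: -241/18908855 ≈ -1.2745e-5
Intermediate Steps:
w(T) = 5/(-3 + T)
1/(h + w(244)) = 1/(-78460 + 5/(-3 + 244)) = 1/(-78460 + 5/241) = 1/(-18908855/241) = -241/18908855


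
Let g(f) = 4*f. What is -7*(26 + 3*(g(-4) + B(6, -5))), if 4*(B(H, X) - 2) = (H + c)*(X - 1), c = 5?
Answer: 917/2 ≈ 458.50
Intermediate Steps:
B(H, X) = 2 + (-1 + X)*(5 + H)/4 (B(H, X) = 2 + ((H + 5)*(X - 1))/4 = 2 + ((5 + H)*(-1 + X))/4 = 2 + ((-1 + X)*(5 + H))/4 = 2 + (-1 + X)*(5 + H)/4)
-7*(26 + 3*(g(-4) + B(6, -5))) = -7*(26 + 3*(4*(-4) + (¾ - ¼*6 + (5/4)*(-5) + (¼)*6*(-5)))) = -7*(26 + 3*(-16 + (¾ - 3/2 - 25/4 - 15/2))) = -7*(26 + 3*(-16 - 29/2)) = -7*(26 + 3*(-61/2)) = -7*(26 - 183/2) = -7*(-131/2) = 917/2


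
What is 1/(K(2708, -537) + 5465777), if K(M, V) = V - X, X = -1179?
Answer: 1/5466419 ≈ 1.8294e-7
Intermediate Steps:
K(M, V) = 1179 + V (K(M, V) = V - 1*(-1179) = V + 1179 = 1179 + V)
1/(K(2708, -537) + 5465777) = 1/((1179 - 537) + 5465777) = 1/(642 + 5465777) = 1/5466419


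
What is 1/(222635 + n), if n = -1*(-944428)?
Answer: 1/1167063 ≈ 8.5685e-7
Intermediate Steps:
n = 944428
1/(222635 + n) = 1/(222635 + 944428) = 1/1167063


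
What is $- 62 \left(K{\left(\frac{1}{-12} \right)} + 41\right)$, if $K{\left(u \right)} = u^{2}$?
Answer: $- \frac{183055}{72} \approx -2542.4$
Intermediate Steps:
$- 62 \left(K{\left(\frac{1}{-12} \right)} + 41\right) = - 62 \left(\left(\frac{1}{-12}\right)^{2} + 41\right) = - 62 \left(\left(- \frac{1}{12}\right)^{2} + 41\right) = - 62 \left(\frac{1}{144} + 41\right) = \left(-62\right) \frac{5905}{144} = - \frac{183055}{72}$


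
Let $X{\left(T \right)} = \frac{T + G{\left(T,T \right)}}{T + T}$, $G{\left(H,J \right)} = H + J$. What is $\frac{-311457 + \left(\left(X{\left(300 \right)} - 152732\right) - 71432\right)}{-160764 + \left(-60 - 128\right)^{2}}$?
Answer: $\frac{1071239}{250840} \approx 4.2706$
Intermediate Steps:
$X{\left(T \right)} = \frac{3}{2}$ ($X{\left(T \right)} = \frac{T + \left(T + T\right)}{T + T} = \frac{T + 2 T}{2 T} = 3 T \frac{1}{2 T} = \frac{3}{2}$)
$\frac{-311457 + \left(\left(X{\left(300 \right)} - 152732\right) - 71432\right)}{-160764 + \left(-60 - 128\right)^{2}} = \frac{-311457 + \left(\left(\frac{3}{2} - 152732\right) - 71432\right)}{-160764 + \left(-60 - 128\right)^{2}} = \frac{-311457 - \frac{448325}{2}}{-160764 + \left(-188\right)^{2}} = \frac{-311457 - \frac{448325}{2}}{-160764 + 35344} = - \frac{1071239}{2 \left(-125420\right)} = \left(- \frac{1071239}{2}\right) \left(- \frac{1}{125420}\right) = \frac{1071239}{250840}$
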